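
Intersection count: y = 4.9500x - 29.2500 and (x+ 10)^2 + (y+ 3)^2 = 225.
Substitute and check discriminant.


Substitute y = 4.9500x - 29.2500: (x+ 10)^2 + (4.9500x- 29.2500+ 3)^2 = 225
Expand to Ax^2 + Bx + C = 0, where b-k = -26.25
A = 1+m^2 = 25.5025
B = 2(m(b-k) - h) = 2(4.9500*(-26.25) + 10) = -239.875
C = h^2 + (b-k)^2 - r^2 = 100 + 689.0625 - 225 = 564.0625
disc = B^2-4AC = 57540.0156 - 57540.0156 = 0
disc = 0

1 intersection point (tangent)


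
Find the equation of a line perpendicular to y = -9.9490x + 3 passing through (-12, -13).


Perpendicular slope = -1/m1 = -1/(-9.9490) = 0.1005
b2 = y0 - m2*x0 = -13 - 12/(-9.9490) = -13 + 1.2062 = -11.7938

y = 0.1005x - 11.7938


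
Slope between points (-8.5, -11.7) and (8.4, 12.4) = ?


dy = 12.4 + 11.7 = 24.1
dx = 8.4 + 8.5 = 16.9
m = 24.1/16.9 = 1.4260

m = 1.4260


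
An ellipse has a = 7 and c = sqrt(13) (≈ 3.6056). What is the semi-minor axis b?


b^2 = 7^2 - (sqrt(13))^2 = 49 - 13 = 36
b = sqrt(36) = 6

b = 6


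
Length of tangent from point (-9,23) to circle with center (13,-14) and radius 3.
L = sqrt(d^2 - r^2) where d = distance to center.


d = sqrt((-9-13)^2 + (23+ 14)^2) = sqrt(484+1369) = 43.0465
L = sqrt(1853.0000 - 9) = sqrt(1844.0000) = 42.9418

42.9418


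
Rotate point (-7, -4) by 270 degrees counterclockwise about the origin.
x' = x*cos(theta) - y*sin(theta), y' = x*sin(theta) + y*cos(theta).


cos(270) = 0, sin(270) = -1
x' = -7*0 + 4*(-1) = -4
y' = -7*(-1) - 4*0 = 7

(-4, 7)


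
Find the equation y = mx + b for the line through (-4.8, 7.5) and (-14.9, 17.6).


m = (10.1)/(-10.1) = -1.0000
b = y1 - m*x1 = 7.5 - (10.1*(-4.8))/(-10.1) = 7.5 - 4.8000 = 2.7000

y = -1.0000x + 2.7000


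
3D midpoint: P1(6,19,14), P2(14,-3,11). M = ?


Mx = (6+14)/2 = 10.0000
My = (19- 3)/2 = 8.0000
Mz = (14+11)/2 = 12.5000

M = (10.0000, 8.0000, 12.5000)


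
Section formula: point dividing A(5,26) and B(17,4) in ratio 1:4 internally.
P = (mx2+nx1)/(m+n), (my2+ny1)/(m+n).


Px = (1*17 + 4*5)/5 = 37/5 = 7.4000
Py = (1*4 + 4*26)/5 = 108/5 = 21.6000

P = (7.4000, 21.6000)


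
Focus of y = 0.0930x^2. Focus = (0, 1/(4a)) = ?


a = 0.0930
4a = 0.3720
focus = (0, 1/0.3720) = (0, 2.6882)

Focus = (0, 2.6882)


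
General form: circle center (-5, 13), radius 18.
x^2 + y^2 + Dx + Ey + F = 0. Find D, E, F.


(x+ 5)^2 + (y-13)^2 = 18^2
D = -2h = 10, E = -2k = -26
F = h^2+k^2-r^2 = 25+169-324 = -130

D = 10, E = -26, F = -130


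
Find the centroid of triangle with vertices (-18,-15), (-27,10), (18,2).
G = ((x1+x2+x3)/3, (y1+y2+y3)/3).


Gx = (-18- 27+18)/3 = -27/3 = -9.0000
Gy = (-15+10+2)/3 = -3/3 = -1.0000

G = (-9.0000, -1.0000)


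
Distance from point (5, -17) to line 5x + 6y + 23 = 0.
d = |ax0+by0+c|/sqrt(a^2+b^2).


|5*5 + 6*(-17) + 23| = |-54| = 54
sqrt(25 + 36) = sqrt(61) = 7.8102
d = 54/sqrt(61) = 6.9140

6.9140


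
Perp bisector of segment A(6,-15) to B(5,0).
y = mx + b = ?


Midpoint = (5.5, -7.5)
Slope of AB = dy/dx = 15/(-1) = -15.0000
Perp slope = -dx/dy = 1/15 = 0.0667
b = My - (perp slope)*Mx = -7.5 + (-1*5.5)/15 = -7.5 - 0.3667 = -7.8667

y = 0.0667x - 7.8667


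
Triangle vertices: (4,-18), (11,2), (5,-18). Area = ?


4*(2+ 18) = 80
11*(-18+ 18) = 0
5*(-18-2) = -100
sum = -20
Area = |-20|/2 = 10.0000

10.0000 sq units


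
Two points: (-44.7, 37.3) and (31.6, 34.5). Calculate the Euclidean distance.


dx = 31.6 + 44.7 = 76.3
dy = 34.5 - 37.3 = -2.8
d = sqrt(5821.69 + 7.84) = sqrt(5829.53) = 76.3514

76.3514


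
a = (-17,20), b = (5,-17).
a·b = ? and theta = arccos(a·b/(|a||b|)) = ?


a·b = -17*5 + 20*(-17) = -85 - 340 = -425
|a| = sqrt(289+400) = 26.2488
|b| = sqrt(25+289) = 17.7200
cos(theta) = -425/(sqrt(689)*sqrt(314)) = -425/sqrt(216346) = -0.913723
theta = arccos(-425/sqrt(216346)) = 156.0250 degrees

a·b = -425, theta = 156.0250 deg


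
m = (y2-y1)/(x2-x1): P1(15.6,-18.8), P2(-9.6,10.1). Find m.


dy = 10.1 + 18.8 = 28.9
dx = -9.6 - 15.6 = -25.2
m = 28.9/(-25.2) = -1.1468

m = -1.1468


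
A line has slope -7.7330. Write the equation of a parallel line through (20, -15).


Parallel lines have equal slopes.
m2 = -7.7330
b2 = -15 + 7.7330*20 = 139.6600

y = -7.7330x + 139.6600


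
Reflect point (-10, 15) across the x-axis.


Reflection rule for x-axis: (x, -y)
(-10, 15) -> (-10, -15)

(-10, -15)


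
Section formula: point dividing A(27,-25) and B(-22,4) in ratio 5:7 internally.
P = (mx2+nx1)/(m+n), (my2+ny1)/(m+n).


Px = (5*(-22) + 7*27)/12 = 79/12 = 6.5833
Py = (5*4 + 7*(-25))/12 = -155/12 = -12.9167

P = (6.5833, -12.9167)


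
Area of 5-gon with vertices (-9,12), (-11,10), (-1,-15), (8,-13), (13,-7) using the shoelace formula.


sum(xi*y_{i+1}) = -9*10 - 11*(-15) - 1*(-13) + 8*(-7) + 13*12 = 188
sum(yi*x_{i+1}) = 12*(-11) + 10*(-1) - 15*8 - 13*13 - 7*(-9) = -368
Area = |188 + 368|/2 = 556/2 = 278.0000

278.0000 sq units


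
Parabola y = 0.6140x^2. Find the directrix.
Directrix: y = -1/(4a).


a = 0.6140
1/(4a) = 0.4072
directrix: y = -0.4072 = -0.4072

y = -0.4072


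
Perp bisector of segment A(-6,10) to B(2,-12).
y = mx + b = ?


Midpoint = (-2, -1)
Slope of AB = dy/dx = -22/8 = -2.7500
Perp slope = -dx/dy = 8/22 = 0.3636
b = My - (perp slope)*Mx = -1 + (8*(-2))/(-22) = -1 + 0.7273 = -0.2727

y = 0.3636x - 0.2727


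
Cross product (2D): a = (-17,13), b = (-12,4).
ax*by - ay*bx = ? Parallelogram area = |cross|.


cross = -17*4 - 13*(-12) = -68 + 156 = 88
Parallelogram area = |88| = 88

cross = 88, parallelogram area = 88


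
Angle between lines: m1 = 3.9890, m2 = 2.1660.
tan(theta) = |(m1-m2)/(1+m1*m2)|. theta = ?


m1-m2 = 1.823
1+m1*m2 = 9.640174
tan(theta) = |1.823/9.640174| = 0.189104
theta = arctan(|1.823/9.640174|) = 10.7084 degrees (acute angle)

10.7084 degrees


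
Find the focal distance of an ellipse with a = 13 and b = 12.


c^2 = 13^2 - 12^2 = 169 - 144 = 25
c = sqrt(25) = 5.0000

c = 5.0000


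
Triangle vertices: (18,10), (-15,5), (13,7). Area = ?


18*(5-7) = -36
-15*(7-10) = 45
13*(10-5) = 65
sum = 74
Area = |74|/2 = 37.0000

37.0000 sq units


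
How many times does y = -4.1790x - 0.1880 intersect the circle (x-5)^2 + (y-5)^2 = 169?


Substitute y = -4.1790x - 0.1880: (x-5)^2 + (-4.1790x- 0.1880-5)^2 = 169
Expand to Ax^2 + Bx + C = 0, where b-k = -5.188
A = 1+m^2 = 18.464041
B = 2(m(b-k) - h) = 2(-4.1790*(-5.188) - 5) = 33.361304
C = h^2 + (b-k)^2 - r^2 = 25 + 26.915344 - 169 = -117.084656
disc = B^2-4AC = 1112.9766 + 8647.4236 = 9760.4002
disc > 0

2 intersection points


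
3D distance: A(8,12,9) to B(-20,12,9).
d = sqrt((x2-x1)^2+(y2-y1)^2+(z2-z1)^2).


dx=-28, dy=0, dz=0
d = sqrt(784+0+0) = sqrt(784) = 28.0000

28.0000


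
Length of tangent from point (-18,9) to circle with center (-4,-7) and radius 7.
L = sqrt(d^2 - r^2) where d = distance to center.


d = sqrt((-18+ 4)^2 + (9+ 7)^2) = sqrt(196+256) = 21.2603
L = sqrt(452.0000 - 49) = sqrt(403.0000) = 20.0749

20.0749


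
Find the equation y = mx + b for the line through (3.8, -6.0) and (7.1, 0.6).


m = (6.6)/(3.3) = 2.0000
b = y1 - m*x1 = -6.0 - (6.6*3.8)/(3.3) = -6.0 - 7.6000 = -13.6000

y = 2.0000x - 13.6000


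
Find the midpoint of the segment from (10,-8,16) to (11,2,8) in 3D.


Mx = (10+11)/2 = 10.5000
My = (-8+2)/2 = -3.0000
Mz = (16+8)/2 = 12.0000

M = (10.5000, -3.0000, 12.0000)


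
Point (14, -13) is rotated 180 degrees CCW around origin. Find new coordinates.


cos(180) = -1, sin(180) = 0
x' = 14*(-1) + 13*0 = -14
y' = 14*0 - 13*(-1) = 13

(-14, 13)


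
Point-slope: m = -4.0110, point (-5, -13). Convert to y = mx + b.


y + 13 = -4.0110(x + 5)
y = -4.0110x - 13 + 4.0110*(-5)
y = -4.0110x - 33.0550

y = -4.0110x - 33.0550


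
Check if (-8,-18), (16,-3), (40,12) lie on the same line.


-8*(-3-12) + 16*(12+ 18) + 40*(-18+ 3)
= 120 + 480 - 600 = 0

Yes, collinear (determinant = 0)


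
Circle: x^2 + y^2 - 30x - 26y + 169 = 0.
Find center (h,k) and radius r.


h = -D/2 = 30/2 = 15
k = -E/2 = 26/2 = 13
r^2 = h^2 + k^2 - F = 225 + 169 - 169 = 225
r = 15

Center (15, 13), radius = 15


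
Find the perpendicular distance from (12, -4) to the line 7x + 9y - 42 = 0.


|7*12 + 9*(-4) - 42| = |6| = 6
sqrt(49 + 81) = sqrt(130) = 11.4018
d = 6/sqrt(130) = 0.5262

0.5262


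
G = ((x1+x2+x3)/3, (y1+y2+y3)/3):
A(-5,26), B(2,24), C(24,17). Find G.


Gx = (-5+2+24)/3 = 21/3 = 7.0000
Gy = (26+24+17)/3 = 67/3 = 22.3333

G = (7.0000, 22.3333)


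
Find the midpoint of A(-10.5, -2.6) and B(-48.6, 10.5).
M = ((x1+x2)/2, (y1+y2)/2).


Mx = (-10.5 - 48.6)/2 = -59.1/2 = -29.5500
My = (-2.6 + 10.5)/2 = 7.9/2 = 3.9500

(-29.5500, 3.9500)


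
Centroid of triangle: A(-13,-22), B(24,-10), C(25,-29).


Gx = (-13+24+25)/3 = 36/3 = 12.0000
Gy = (-22- 10- 29)/3 = -61/3 = -20.3333

G = (12.0000, -20.3333)


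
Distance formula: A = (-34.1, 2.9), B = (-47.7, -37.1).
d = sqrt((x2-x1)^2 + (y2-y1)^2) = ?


dx = -47.7 + 34.1 = -13.6
dy = -37.1 - 2.9 = -40.0
d = sqrt(184.96 + 1600.0) = sqrt(1784.96) = 42.2488

42.2488


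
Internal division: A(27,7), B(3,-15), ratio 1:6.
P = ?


Px = (1*3 + 6*27)/7 = 165/7 = 23.5714
Py = (1*(-15) + 6*7)/7 = 27/7 = 3.8571

P = (23.5714, 3.8571)


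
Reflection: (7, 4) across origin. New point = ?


Reflection rule for origin: (-x, -y)
(7, 4) -> (-7, -4)

(-7, -4)


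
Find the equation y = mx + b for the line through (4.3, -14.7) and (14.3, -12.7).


m = (2.0)/(10.0) = 0.2000
b = y1 - m*x1 = -14.7 - (2.0*4.3)/(10.0) = -14.7 - 0.8600 = -15.5600

y = 0.2000x - 15.5600


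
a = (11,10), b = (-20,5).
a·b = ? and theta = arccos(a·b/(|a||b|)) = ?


a·b = 11*(-20) + 10*5 = -220 + 50 = -170
|a| = sqrt(121+100) = 14.8661
|b| = sqrt(400+25) = 20.6155
cos(theta) = -170/(sqrt(221)*sqrt(425)) = -170/sqrt(93925) = -0.554700
theta = arccos(-170/sqrt(93925)) = 123.6901 degrees

a·b = -170, theta = 123.6901 deg


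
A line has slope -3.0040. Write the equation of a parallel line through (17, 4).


Parallel lines have equal slopes.
m2 = -3.0040
b2 = 4 + 3.0040*17 = 55.0680

y = -3.0040x + 55.0680


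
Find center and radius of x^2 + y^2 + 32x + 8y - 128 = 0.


h = -D/2 = -32/2 = -16
k = -E/2 = -8/2 = -4
r^2 = h^2 + k^2 - F = 256 + 16 + 128 = 400
r = 20

Center (-16, -4), radius = 20


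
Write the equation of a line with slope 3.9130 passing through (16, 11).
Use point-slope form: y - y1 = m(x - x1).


y - 11 = 3.9130(x - 16)
y = 3.9130x + 11 - 3.9130*16
y = 3.9130x - 51.6080

y = 3.9130x - 51.6080


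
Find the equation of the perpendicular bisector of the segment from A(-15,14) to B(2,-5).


Midpoint = (-6.5, 4.5)
Slope of AB = dy/dx = -19/17 = -1.1176
Perp slope = -dx/dy = 17/19 = 0.8947
b = My - (perp slope)*Mx = 4.5 + (17*(-6.5))/(-19) = 4.5 + 5.8158 = 10.3158

y = 0.8947x + 10.3158


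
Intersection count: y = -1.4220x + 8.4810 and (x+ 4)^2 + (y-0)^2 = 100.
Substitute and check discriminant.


Substitute y = -1.4220x + 8.4810: (x+ 4)^2 + (-1.4220x+8.4810-0)^2 = 100
Expand to Ax^2 + Bx + C = 0, where b-k = 8.481
A = 1+m^2 = 3.022084
B = 2(m(b-k) - h) = 2(-1.4220*8.481 + 4) = -16.119964
C = h^2 + (b-k)^2 - r^2 = 16 + 71.927361 - 100 = -12.072639
disc = B^2-4AC = 259.8532 + 145.9381 = 405.7913
disc > 0

2 intersection points


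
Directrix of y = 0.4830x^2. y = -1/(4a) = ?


a = 0.4830
1/(4a) = 0.5176
directrix: y = -0.5176 = -0.5176

y = -0.5176


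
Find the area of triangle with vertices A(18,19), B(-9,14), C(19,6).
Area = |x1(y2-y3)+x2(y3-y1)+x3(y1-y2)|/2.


18*(14-6) = 144
-9*(6-19) = 117
19*(19-14) = 95
sum = 356
Area = |356|/2 = 178.0000

178.0000 sq units


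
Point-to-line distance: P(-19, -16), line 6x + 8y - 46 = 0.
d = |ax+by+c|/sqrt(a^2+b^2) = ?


|6*(-19) + 8*(-16) - 46| = |-288| = 288
sqrt(36 + 64) = sqrt(100) = 10.0000
d = 288/sqrt(100) = 28.8000

28.8000


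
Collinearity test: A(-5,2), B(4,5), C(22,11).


-5*(5-11) + 4*(11-2) + 22*(2-5)
= 30 + 36 - 66 = 0

Yes, collinear (determinant = 0)


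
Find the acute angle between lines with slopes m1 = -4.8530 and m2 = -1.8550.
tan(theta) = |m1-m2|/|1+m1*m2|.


m1-m2 = -2.998
1+m1*m2 = 10.002315
tan(theta) = |-2.998/10.002315| = 0.299731
theta = arctan(|-2.998/10.002315|) = 16.6851 degrees (acute angle)

16.6851 degrees


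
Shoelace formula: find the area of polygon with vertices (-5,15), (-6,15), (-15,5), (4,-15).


sum(xi*y_{i+1}) = -5*15 - 6*5 - 15*(-15) + 4*15 = 180
sum(yi*x_{i+1}) = 15*(-6) + 15*(-15) + 5*4 - 15*(-5) = -220
Area = |180 + 220|/2 = 400/2 = 200.0000

200.0000 sq units


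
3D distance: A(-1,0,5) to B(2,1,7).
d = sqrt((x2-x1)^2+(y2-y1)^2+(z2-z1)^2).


dx=3, dy=1, dz=2
d = sqrt(9+1+4) = sqrt(14) = 3.7417

3.7417


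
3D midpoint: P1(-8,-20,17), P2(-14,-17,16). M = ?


Mx = (-8- 14)/2 = -11.0000
My = (-20- 17)/2 = -18.5000
Mz = (17+16)/2 = 16.5000

M = (-11.0000, -18.5000, 16.5000)


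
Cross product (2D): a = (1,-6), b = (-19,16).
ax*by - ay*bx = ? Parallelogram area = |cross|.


cross = 1*16 + 6*(-19) = 16 - 114 = -98
Parallelogram area = |-98| = 98

cross = -98, parallelogram area = 98


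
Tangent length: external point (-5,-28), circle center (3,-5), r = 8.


d = sqrt((-5-3)^2 + (-28+ 5)^2) = sqrt(64+529) = 24.3516
L = sqrt(593.0000 - 64) = sqrt(529.0000) = 23.0000

23.0000


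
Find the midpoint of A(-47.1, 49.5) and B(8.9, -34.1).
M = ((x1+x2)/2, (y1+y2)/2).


Mx = (-47.1 + 8.9)/2 = -38.2/2 = -19.1000
My = (49.5 - 34.1)/2 = 15.4/2 = 7.7000

(-19.1000, 7.7000)


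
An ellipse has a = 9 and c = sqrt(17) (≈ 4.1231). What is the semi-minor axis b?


b^2 = 9^2 - (sqrt(17))^2 = 81 - 17 = 64
b = sqrt(64) = 8

b = 8


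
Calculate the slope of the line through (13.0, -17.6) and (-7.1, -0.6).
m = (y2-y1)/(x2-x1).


dy = -0.6 + 17.6 = 17.0
dx = -7.1 - 13.0 = -20.1
m = 17.0/(-20.1) = -0.8458

m = -0.8458


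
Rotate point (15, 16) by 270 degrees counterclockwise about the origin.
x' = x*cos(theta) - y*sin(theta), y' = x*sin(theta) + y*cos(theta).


cos(270) = 0, sin(270) = -1
x' = 15*0 - 16*(-1) = 16
y' = 15*(-1) + 16*0 = -15

(16, -15)


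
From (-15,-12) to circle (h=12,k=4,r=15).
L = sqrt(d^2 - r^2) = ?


d = sqrt((-15-12)^2 + (-12-4)^2) = sqrt(729+256) = 31.3847
L = sqrt(985.0000 - 225) = sqrt(760.0000) = 27.5681

27.5681


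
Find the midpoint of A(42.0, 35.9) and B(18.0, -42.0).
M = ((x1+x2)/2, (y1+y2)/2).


Mx = (42.0 + 18.0)/2 = 60.0/2 = 30.0000
My = (35.9 - 42.0)/2 = -6.1/2 = -3.0500

(30.0000, -3.0500)


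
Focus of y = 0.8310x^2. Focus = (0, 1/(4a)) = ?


a = 0.8310
4a = 3.3240
focus = (0, 1/3.3240) = (0, 0.3008)

Focus = (0, 0.3008)


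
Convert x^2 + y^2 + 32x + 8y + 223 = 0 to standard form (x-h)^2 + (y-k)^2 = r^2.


h = -D/2 = -32/2 = -16
k = -E/2 = -8/2 = -4
r^2 = h^2 + k^2 - F = 256 + 16 - 223 = 49
r = 7

Center (-16, -4), radius = 7


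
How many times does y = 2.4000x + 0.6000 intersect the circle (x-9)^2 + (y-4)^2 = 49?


Substitute y = 2.4000x + 0.6000: (x-9)^2 + (2.4000x+0.6000-4)^2 = 49
Expand to Ax^2 + Bx + C = 0, where b-k = -3.4
A = 1+m^2 = 6.76
B = 2(m(b-k) - h) = 2(2.4000*(-3.4) - 9) = -34.32
C = h^2 + (b-k)^2 - r^2 = 81 + 11.56 - 49 = 43.56
disc = B^2-4AC = 1177.8624 - 1177.8624 = 0
disc = 0

1 intersection point (tangent)


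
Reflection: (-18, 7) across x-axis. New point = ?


Reflection rule for x-axis: (x, -y)
(-18, 7) -> (-18, -7)

(-18, -7)


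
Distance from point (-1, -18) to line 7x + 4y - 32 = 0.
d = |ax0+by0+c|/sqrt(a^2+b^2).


|7*(-1) + 4*(-18) - 32| = |-111| = 111
sqrt(49 + 16) = sqrt(65) = 8.0623
d = 111/sqrt(65) = 13.7679

13.7679


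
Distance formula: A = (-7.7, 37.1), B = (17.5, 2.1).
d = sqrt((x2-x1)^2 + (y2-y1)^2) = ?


dx = 17.5 + 7.7 = 25.2
dy = 2.1 - 37.1 = -35.0
d = sqrt(635.04 + 1225.0) = sqrt(1860.04) = 43.1282

43.1282


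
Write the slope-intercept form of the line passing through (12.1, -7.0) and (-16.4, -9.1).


m = (-2.1)/(-28.5) = 0.0737
b = y1 - m*x1 = -7.0 - (-2.1*12.1)/(-28.5) = -7.0 - 0.8916 = -7.8916

y = 0.0737x - 7.8916


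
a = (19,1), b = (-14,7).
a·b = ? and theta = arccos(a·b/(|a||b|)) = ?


a·b = 19*(-14) + 1*7 = -266 + 7 = -259
|a| = sqrt(361+1) = 19.0263
|b| = sqrt(196+49) = 15.6525
cos(theta) = -259/(sqrt(362)*sqrt(245)) = -259/sqrt(88690) = -0.869686
theta = arccos(-259/sqrt(88690)) = 150.4222 degrees

a·b = -259, theta = 150.4222 deg


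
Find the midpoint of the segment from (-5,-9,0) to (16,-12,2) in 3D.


Mx = (-5+16)/2 = 5.5000
My = (-9- 12)/2 = -10.5000
Mz = (0+2)/2 = 1.0000

M = (5.5000, -10.5000, 1.0000)


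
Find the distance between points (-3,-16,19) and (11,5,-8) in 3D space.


dx=14, dy=21, dz=-27
d = sqrt(196+441+729) = sqrt(1366) = 36.9594

36.9594


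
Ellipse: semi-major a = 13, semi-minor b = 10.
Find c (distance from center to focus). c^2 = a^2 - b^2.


c^2 = 13^2 - 10^2 = 169 - 100 = 69
c = sqrt(69) = 8.3066

c = 8.3066


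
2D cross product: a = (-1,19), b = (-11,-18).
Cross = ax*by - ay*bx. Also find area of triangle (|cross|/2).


cross = -1*(-18) - 19*(-11) = 18 + 209 = 227
Triangle area = |227|/2 = 227/2 = 113.5000

cross = 227, triangle area = 113.5000


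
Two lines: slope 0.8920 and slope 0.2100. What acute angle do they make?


m1-m2 = 0.682
1+m1*m2 = 1.18732
tan(theta) = |0.682/1.18732| = 0.574403
theta = arctan(|0.682/1.18732|) = 29.8732 degrees (acute angle)

29.8732 degrees


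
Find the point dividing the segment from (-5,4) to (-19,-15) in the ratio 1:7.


Px = (1*(-19) + 7*(-5))/8 = -54/8 = -6.7500
Py = (1*(-15) + 7*4)/8 = 13/8 = 1.6250

P = (-6.7500, 1.6250)


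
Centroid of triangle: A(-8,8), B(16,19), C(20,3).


Gx = (-8+16+20)/3 = 28/3 = 9.3333
Gy = (8+19+3)/3 = 30/3 = 10.0000

G = (9.3333, 10.0000)


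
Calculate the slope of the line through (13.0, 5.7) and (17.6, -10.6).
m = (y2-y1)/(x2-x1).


dy = -10.6 - 5.7 = -16.3
dx = 17.6 - 13.0 = 4.6
m = -16.3/4.6 = -3.5435

m = -3.5435


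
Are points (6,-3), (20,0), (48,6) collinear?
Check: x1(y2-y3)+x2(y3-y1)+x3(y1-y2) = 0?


6*(0-6) + 20*(6+ 3) + 48*(-3-0)
= -36 + 180 - 144 = 0

Yes, collinear (determinant = 0)


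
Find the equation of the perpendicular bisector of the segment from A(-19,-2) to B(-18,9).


Midpoint = (-18.5, 3.5)
Slope of AB = dy/dx = 11/1 = 11.0000
Perp slope = -dx/dy = -1/11 = -0.0909
b = My - (perp slope)*Mx = 3.5 + (1*(-18.5))/11 = 3.5 - 1.6818 = 1.8182

y = -0.0909x + 1.8182


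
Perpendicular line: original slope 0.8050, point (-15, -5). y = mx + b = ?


Perpendicular slope = -1/m1 = -1/0.8050 = -1.2422
b2 = y0 - m2*x0 = -5 - 15/0.8050 = -5 - 18.6335 = -23.6335

y = -1.2422x - 23.6335


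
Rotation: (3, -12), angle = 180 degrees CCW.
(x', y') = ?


cos(180) = -1, sin(180) = 0
x' = 3*(-1) + 12*0 = -3
y' = 3*0 - 12*(-1) = 12

(-3, 12)


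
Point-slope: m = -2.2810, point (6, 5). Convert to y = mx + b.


y - 5 = -2.2810(x - 6)
y = -2.2810x + 5 + 2.2810*6
y = -2.2810x + 18.6860

y = -2.2810x + 18.6860


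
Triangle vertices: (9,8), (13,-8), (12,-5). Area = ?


9*(-8+ 5) = -27
13*(-5-8) = -169
12*(8+ 8) = 192
sum = -4
Area = |-4|/2 = 2.0000

2.0000 sq units


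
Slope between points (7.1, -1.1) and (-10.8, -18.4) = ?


dy = -18.4 + 1.1 = -17.3
dx = -10.8 - 7.1 = -17.9
m = -17.3/(-17.9) = 0.9665

m = 0.9665


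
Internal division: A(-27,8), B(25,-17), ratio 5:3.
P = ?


Px = (5*25 + 3*(-27))/8 = 44/8 = 5.5000
Py = (5*(-17) + 3*8)/8 = -61/8 = -7.6250

P = (5.5000, -7.6250)


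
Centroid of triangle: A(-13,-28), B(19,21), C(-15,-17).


Gx = (-13+19- 15)/3 = -9/3 = -3.0000
Gy = (-28+21- 17)/3 = -24/3 = -8.0000

G = (-3.0000, -8.0000)


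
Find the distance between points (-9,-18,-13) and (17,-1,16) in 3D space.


dx=26, dy=17, dz=29
d = sqrt(676+289+841) = sqrt(1806) = 42.4971

42.4971


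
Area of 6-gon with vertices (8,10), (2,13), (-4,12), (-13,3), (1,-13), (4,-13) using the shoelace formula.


sum(xi*y_{i+1}) = 8*13 + 2*12 - 4*3 - 13*(-13) + 1*(-13) + 4*10 = 312
sum(yi*x_{i+1}) = 10*2 + 13*(-4) + 12*(-13) + 3*1 - 13*4 - 13*8 = -341
Area = |312 + 341|/2 = 653/2 = 326.5000

326.5000 sq units


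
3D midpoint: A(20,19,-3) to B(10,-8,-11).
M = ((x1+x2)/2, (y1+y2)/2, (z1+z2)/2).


Mx = (20+10)/2 = 15.0000
My = (19- 8)/2 = 5.5000
Mz = (-3- 11)/2 = -7.0000

M = (15.0000, 5.5000, -7.0000)


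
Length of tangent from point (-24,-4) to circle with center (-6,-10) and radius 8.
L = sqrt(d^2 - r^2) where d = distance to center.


d = sqrt((-24+ 6)^2 + (-4+ 10)^2) = sqrt(324+36) = 18.9737
L = sqrt(360.0000 - 64) = sqrt(296.0000) = 17.2047

17.2047


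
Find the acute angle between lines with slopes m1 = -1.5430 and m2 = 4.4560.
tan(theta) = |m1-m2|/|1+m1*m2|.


m1-m2 = -5.999
1+m1*m2 = -5.875608
tan(theta) = |-5.999/(-5.875608)| = 1.021001
theta = arctan(|-5.999/(-5.875608)|) = 45.5954 degrees (acute angle)

45.5954 degrees


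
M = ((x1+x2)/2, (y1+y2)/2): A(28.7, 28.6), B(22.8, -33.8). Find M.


Mx = (28.7 + 22.8)/2 = 51.5/2 = 25.7500
My = (28.6 - 33.8)/2 = -5.2/2 = -2.6000

(25.7500, -2.6000)


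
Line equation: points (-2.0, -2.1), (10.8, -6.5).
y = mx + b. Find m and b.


m = (-4.4)/(12.8) = -0.3438
b = y1 - m*x1 = -2.1 - (-4.4*(-2.0))/(12.8) = -2.1 - 0.6875 = -2.7875

y = -0.3438x - 2.7875


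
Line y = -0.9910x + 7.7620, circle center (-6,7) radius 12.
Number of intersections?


Substitute y = -0.9910x + 7.7620: (x+ 6)^2 + (-0.9910x+7.7620-7)^2 = 144
Expand to Ax^2 + Bx + C = 0, where b-k = 0.762
A = 1+m^2 = 1.982081
B = 2(m(b-k) - h) = 2(-0.9910*0.762 + 6) = 10.489716
C = h^2 + (b-k)^2 - r^2 = 36 + 0.580644 - 144 = -107.419356
disc = B^2-4AC = 110.0341 + 851.6555 = 961.6896
disc > 0

2 intersection points


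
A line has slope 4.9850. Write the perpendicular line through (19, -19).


Perpendicular slope = -1/m1 = -1/4.9850 = -0.2006
b2 = y0 - m2*x0 = -19 + 19/4.9850 = -19 + 3.8114 = -15.1886

y = -0.2006x - 15.1886


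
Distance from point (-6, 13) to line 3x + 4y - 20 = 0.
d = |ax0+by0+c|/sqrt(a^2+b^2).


|3*(-6) + 4*13 - 20| = |14| = 14
sqrt(9 + 16) = sqrt(25) = 5.0000
d = 14/sqrt(25) = 2.8000

2.8000


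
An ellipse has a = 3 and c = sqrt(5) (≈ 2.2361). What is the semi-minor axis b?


b^2 = 3^2 - (sqrt(5))^2 = 9 - 5 = 4
b = sqrt(4) = 2

b = 2


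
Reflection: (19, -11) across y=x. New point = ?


Reflection rule for y=x: (y, x)
(19, -11) -> (-11, 19)

(-11, 19)


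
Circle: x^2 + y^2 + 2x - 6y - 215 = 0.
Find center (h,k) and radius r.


h = -D/2 = -2/2 = -1
k = -E/2 = 6/2 = 3
r^2 = h^2 + k^2 - F = 1 + 9 + 215 = 225
r = 15

Center (-1, 3), radius = 15


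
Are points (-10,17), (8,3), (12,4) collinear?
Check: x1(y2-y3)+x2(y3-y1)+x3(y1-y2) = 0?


-10*(3-4) + 8*(4-17) + 12*(17-3)
= 10 - 104 + 168 = 74

No, not collinear (determinant = 74)


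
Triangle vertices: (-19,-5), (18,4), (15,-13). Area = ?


-19*(4+ 13) = -323
18*(-13+ 5) = -144
15*(-5-4) = -135
sum = -602
Area = |-602|/2 = 301.0000

301.0000 sq units


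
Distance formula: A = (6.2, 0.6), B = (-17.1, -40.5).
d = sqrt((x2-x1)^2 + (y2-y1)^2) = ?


dx = -17.1 - 6.2 = -23.3
dy = -40.5 - 0.6 = -41.1
d = sqrt(542.89 + 1689.21) = sqrt(2232.1) = 47.2451

47.2451


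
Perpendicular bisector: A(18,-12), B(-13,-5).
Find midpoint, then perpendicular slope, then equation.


Midpoint = (2.5, -8.5)
Slope of AB = dy/dx = 7/(-31) = -0.2258
Perp slope = -dx/dy = 31/7 = 4.4286
b = My - (perp slope)*Mx = -8.5 + (-31*2.5)/7 = -8.5 - 11.0714 = -19.5714

y = 4.4286x - 19.5714


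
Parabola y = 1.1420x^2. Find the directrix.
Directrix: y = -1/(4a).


a = 1.1420
1/(4a) = 0.2189
directrix: y = -0.2189 = -0.2189

y = -0.2189


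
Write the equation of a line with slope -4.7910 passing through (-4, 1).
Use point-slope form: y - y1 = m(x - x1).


y - 1 = -4.7910(x + 4)
y = -4.7910x + 1 + 4.7910*(-4)
y = -4.7910x - 18.1640

y = -4.7910x - 18.1640


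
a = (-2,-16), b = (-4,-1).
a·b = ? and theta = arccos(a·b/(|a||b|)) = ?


a·b = -2*(-4) - 16*(-1) = 8 + 16 = 24
|a| = sqrt(4+256) = 16.1245
|b| = sqrt(16+1) = 4.1231
cos(theta) = 24/(sqrt(260)*sqrt(17)) = 24/sqrt(4420) = 0.360994
theta = arccos(24/sqrt(4420)) = 68.8387 degrees

a·b = 24, theta = 68.8387 deg


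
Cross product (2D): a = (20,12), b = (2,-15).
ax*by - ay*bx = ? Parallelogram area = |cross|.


cross = 20*(-15) - 12*2 = -300 - 24 = -324
Parallelogram area = |-324| = 324

cross = -324, parallelogram area = 324


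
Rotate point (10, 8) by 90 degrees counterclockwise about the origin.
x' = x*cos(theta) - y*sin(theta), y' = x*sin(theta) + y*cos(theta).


cos(90) = 0, sin(90) = 1
x' = 10*0 - 8*1 = -8
y' = 10*1 + 8*0 = 10

(-8, 10)


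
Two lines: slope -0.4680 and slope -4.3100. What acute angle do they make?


m1-m2 = 3.842
1+m1*m2 = 3.01708
tan(theta) = |3.842/3.01708| = 1.273417
theta = arctan(|3.842/3.01708|) = 51.8578 degrees (acute angle)

51.8578 degrees


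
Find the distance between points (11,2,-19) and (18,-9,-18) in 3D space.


dx=7, dy=-11, dz=1
d = sqrt(49+121+1) = sqrt(171) = 13.0767

13.0767


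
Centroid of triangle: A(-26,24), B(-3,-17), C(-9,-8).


Gx = (-26- 3- 9)/3 = -38/3 = -12.6667
Gy = (24- 17- 8)/3 = -1/3 = -0.3333

G = (-12.6667, -0.3333)


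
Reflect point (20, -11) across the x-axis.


Reflection rule for x-axis: (x, -y)
(20, -11) -> (20, 11)

(20, 11)


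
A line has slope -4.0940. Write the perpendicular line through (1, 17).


Perpendicular slope = -1/m1 = -1/(-4.0940) = 0.2443
b2 = y0 - m2*x0 = 17 + 1/(-4.0940) = 17 - 0.2443 = 16.7557

y = 0.2443x + 16.7557


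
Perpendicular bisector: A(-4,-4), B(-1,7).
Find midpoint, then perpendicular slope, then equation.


Midpoint = (-2.5, 1.5)
Slope of AB = dy/dx = 11/3 = 3.6667
Perp slope = -dx/dy = -3/11 = -0.2727
b = My - (perp slope)*Mx = 1.5 + (3*(-2.5))/11 = 1.5 - 0.6818 = 0.8182

y = -0.2727x + 0.8182


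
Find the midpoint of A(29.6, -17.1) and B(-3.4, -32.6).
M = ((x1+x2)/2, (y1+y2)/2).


Mx = (29.6 - 3.4)/2 = 26.2/2 = 13.1000
My = (-17.1 - 32.6)/2 = -49.7/2 = -24.8500

(13.1000, -24.8500)


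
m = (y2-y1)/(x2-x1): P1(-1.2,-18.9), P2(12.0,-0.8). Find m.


dy = -0.8 + 18.9 = 18.1
dx = 12.0 + 1.2 = 13.2
m = 18.1/13.2 = 1.3712

m = 1.3712


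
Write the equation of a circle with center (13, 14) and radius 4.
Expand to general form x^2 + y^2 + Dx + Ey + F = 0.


(x-13)^2 + (y-14)^2 = 4^2
D = -2h = -26, E = -2k = -28
F = h^2+k^2-r^2 = 169+196-16 = 349

x^2 + y^2 - 26x - 28y + 349 = 0


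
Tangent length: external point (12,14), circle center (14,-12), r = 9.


d = sqrt((12-14)^2 + (14+ 12)^2) = sqrt(4+676) = 26.0768
L = sqrt(680.0000 - 81) = sqrt(599.0000) = 24.4745

24.4745


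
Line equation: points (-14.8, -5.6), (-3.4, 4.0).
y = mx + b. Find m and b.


m = (9.6)/(11.4) = 0.8421
b = y1 - m*x1 = -5.6 - (9.6*(-14.8))/(11.4) = -5.6 + 12.4632 = 6.8632

y = 0.8421x + 6.8632


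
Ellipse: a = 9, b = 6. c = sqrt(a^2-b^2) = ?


c^2 = 9^2 - 6^2 = 81 - 36 = 45
c = sqrt(45) = 6.7082

c = 6.7082


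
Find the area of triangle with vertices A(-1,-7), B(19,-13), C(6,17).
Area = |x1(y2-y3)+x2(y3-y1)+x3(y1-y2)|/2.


-1*(-13-17) = 30
19*(17+ 7) = 456
6*(-7+ 13) = 36
sum = 522
Area = |522|/2 = 261.0000

261.0000 sq units


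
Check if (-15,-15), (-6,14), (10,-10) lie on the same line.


-15*(14+ 10) - 6*(-10+ 15) + 10*(-15-14)
= -360 - 30 - 290 = -680

No, not collinear (determinant = -680)


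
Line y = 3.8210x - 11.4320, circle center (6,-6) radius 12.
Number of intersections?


Substitute y = 3.8210x - 11.4320: (x-6)^2 + (3.8210x- 11.4320+ 6)^2 = 144
Expand to Ax^2 + Bx + C = 0, where b-k = -5.432
A = 1+m^2 = 15.600041
B = 2(m(b-k) - h) = 2(3.8210*(-5.432) - 6) = -53.511344
C = h^2 + (b-k)^2 - r^2 = 36 + 29.506624 - 144 = -78.493376
disc = B^2-4AC = 2863.4639 + 4897.9995 = 7761.4634
disc > 0

2 intersection points


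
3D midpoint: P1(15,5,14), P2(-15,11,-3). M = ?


Mx = (15- 15)/2 = 0
My = (5+11)/2 = 8.0000
Mz = (14- 3)/2 = 5.5000

M = (0, 8.0000, 5.5000)


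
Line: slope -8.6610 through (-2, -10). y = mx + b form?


y + 10 = -8.6610(x + 2)
y = -8.6610x - 10 + 8.6610*(-2)
y = -8.6610x - 27.3220

y = -8.6610x - 27.3220


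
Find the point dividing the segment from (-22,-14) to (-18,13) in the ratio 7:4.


Px = (7*(-18) + 4*(-22))/11 = -214/11 = -19.4545
Py = (7*13 + 4*(-14))/11 = 35/11 = 3.1818

P = (-19.4545, 3.1818)


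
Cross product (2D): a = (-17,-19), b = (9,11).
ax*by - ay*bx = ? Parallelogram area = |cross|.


cross = -17*11 + 19*9 = -187 + 171 = -16
Parallelogram area = |-16| = 16

cross = -16, parallelogram area = 16


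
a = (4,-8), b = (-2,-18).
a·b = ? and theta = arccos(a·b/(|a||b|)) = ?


a·b = 4*(-2) - 8*(-18) = -8 + 144 = 136
|a| = sqrt(16+64) = 8.9443
|b| = sqrt(4+324) = 18.1108
cos(theta) = 136/(sqrt(80)*sqrt(328)) = 136/sqrt(26240) = 0.839570
theta = arccos(136/sqrt(26240)) = 32.9052 degrees

a·b = 136, theta = 32.9052 deg


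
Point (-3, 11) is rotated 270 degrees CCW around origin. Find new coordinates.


cos(270) = 0, sin(270) = -1
x' = -3*0 - 11*(-1) = 11
y' = -3*(-1) + 11*0 = 3

(11, 3)


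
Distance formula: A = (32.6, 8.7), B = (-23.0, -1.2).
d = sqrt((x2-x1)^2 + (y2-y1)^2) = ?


dx = -23.0 - 32.6 = -55.6
dy = -1.2 - 8.7 = -9.9
d = sqrt(3091.36 + 98.01) = sqrt(3189.37) = 56.4745

56.4745


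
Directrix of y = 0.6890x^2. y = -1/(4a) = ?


a = 0.6890
1/(4a) = 0.3628
directrix: y = -0.3628 = -0.3628

y = -0.3628


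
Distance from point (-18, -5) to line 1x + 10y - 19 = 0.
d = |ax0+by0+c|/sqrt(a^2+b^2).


|1*(-18) + 10*(-5) - 19| = |-87| = 87
sqrt(1 + 100) = sqrt(101) = 10.0499
d = 87/sqrt(101) = 8.6568

8.6568


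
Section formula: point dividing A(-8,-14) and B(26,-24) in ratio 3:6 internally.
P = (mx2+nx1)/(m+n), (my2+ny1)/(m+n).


Px = (3*26 + 6*(-8))/9 = 30/9 = 3.3333
Py = (3*(-24) + 6*(-14))/9 = -156/9 = -17.3333

P = (3.3333, -17.3333)


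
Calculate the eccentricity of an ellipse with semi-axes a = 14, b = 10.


c = sqrt(196-100) = sqrt(96) = 9.7980
e = c/a = sqrt(96)/14 = 0.6999

e = 0.6999


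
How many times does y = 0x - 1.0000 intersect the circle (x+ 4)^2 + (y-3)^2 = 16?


Substitute y = 0x - 1.0000: (x+ 4)^2 + (0x- 1.0000-3)^2 = 16
Expand to Ax^2 + Bx + C = 0, where b-k = -4
A = 1+m^2 = 1
B = 2(m(b-k) - h) = 2(0*(-4) + 4) = 8
C = h^2 + (b-k)^2 - r^2 = 16 + 16 - 16 = 16
disc = B^2-4AC = 64.0000 - 64.0000 = 0
disc = 0

1 intersection point (tangent)


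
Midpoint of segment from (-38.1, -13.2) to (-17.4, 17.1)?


Mx = (-38.1 - 17.4)/2 = -55.5/2 = -27.7500
My = (-13.2 + 17.1)/2 = 3.9/2 = 1.9500

(-27.7500, 1.9500)


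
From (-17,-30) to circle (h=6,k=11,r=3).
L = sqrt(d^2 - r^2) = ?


d = sqrt((-17-6)^2 + (-30-11)^2) = sqrt(529+1681) = 47.0106
L = sqrt(2210.0000 - 9) = sqrt(2201.0000) = 46.9148

46.9148


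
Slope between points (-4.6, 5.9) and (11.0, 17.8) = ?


dy = 17.8 - 5.9 = 11.9
dx = 11.0 + 4.6 = 15.6
m = 11.9/15.6 = 0.7628

m = 0.7628


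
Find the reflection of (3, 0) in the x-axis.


Reflection rule for x-axis: (x, -y)
(3, 0) -> (3, 0)

(3, 0)


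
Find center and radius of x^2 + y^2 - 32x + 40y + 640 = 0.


h = -D/2 = 32/2 = 16
k = -E/2 = -40/2 = -20
r^2 = h^2 + k^2 - F = 256 + 400 - 640 = 16
r = 4

Center (16, -20), radius = 4


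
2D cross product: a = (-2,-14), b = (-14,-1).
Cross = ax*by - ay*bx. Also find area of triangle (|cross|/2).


cross = -2*(-1) + 14*(-14) = 2 - 196 = -194
Triangle area = |-194|/2 = 194/2 = 97.0000

cross = -194, triangle area = 97.0000


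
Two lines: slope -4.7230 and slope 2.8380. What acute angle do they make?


m1-m2 = -7.561
1+m1*m2 = -12.403874
tan(theta) = |-7.561/(-12.403874)| = 0.609568
theta = arctan(|-7.561/(-12.403874)|) = 31.3651 degrees (acute angle)

31.3651 degrees


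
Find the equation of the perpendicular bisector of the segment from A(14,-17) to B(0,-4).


Midpoint = (7, -10.5)
Slope of AB = dy/dx = 13/(-14) = -0.9286
Perp slope = -dx/dy = 14/13 = 1.0769
b = My - (perp slope)*Mx = -10.5 + (-14*7)/13 = -10.5 - 7.5385 = -18.0385

y = 1.0769x - 18.0385


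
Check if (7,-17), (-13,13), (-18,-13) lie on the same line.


7*(13+ 13) - 13*(-13+ 17) - 18*(-17-13)
= 182 - 52 + 540 = 670

No, not collinear (determinant = 670)


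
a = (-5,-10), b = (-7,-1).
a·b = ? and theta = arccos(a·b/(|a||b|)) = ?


a·b = -5*(-7) - 10*(-1) = 35 + 10 = 45
|a| = sqrt(25+100) = 11.1803
|b| = sqrt(49+1) = 7.0711
cos(theta) = 45/(sqrt(125)*sqrt(50)) = 45/sqrt(6250) = 0.569210
theta = arccos(45/sqrt(6250)) = 55.3048 degrees

a·b = 45, theta = 55.3048 deg


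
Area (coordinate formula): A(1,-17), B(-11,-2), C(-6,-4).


1*(-2+ 4) = 2
-11*(-4+ 17) = -143
-6*(-17+ 2) = 90
sum = -51
Area = |-51|/2 = 25.5000

25.5000 sq units


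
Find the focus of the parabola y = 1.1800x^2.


a = 1.1800
4a = 4.7200
focus = (0, 1/4.7200) = (0, 0.2119)

Focus = (0, 0.2119)


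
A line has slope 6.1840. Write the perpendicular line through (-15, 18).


Perpendicular slope = -1/m1 = -1/6.1840 = -0.1617
b2 = y0 - m2*x0 = 18 - 15/6.1840 = 18 - 2.4256 = 15.5744

y = -0.1617x + 15.5744


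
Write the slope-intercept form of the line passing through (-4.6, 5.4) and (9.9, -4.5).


m = (-9.9)/(14.5) = -0.6828
b = y1 - m*x1 = 5.4 - (-9.9*(-4.6))/(14.5) = 5.4 - 3.1407 = 2.2593

y = -0.6828x + 2.2593


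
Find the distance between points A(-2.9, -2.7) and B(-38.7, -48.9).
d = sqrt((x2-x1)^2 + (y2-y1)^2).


dx = -38.7 + 2.9 = -35.8
dy = -48.9 + 2.7 = -46.2
d = sqrt(1281.64 + 2134.44) = sqrt(3416.08) = 58.4472

58.4472


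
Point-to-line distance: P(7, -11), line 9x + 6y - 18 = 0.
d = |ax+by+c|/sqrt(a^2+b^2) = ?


|9*7 + 6*(-11) - 18| = |-21| = 21
sqrt(81 + 36) = sqrt(117) = 10.8167
d = 21/sqrt(117) = 1.9415

1.9415


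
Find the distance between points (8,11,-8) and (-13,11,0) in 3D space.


dx=-21, dy=0, dz=8
d = sqrt(441+0+64) = sqrt(505) = 22.4722

22.4722


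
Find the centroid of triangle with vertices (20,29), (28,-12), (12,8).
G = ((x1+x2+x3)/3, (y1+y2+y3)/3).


Gx = (20+28+12)/3 = 60/3 = 20.0000
Gy = (29- 12+8)/3 = 25/3 = 8.3333

G = (20.0000, 8.3333)


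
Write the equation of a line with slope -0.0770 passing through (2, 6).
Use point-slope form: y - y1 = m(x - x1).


y - 6 = -0.0770(x - 2)
y = -0.0770x + 6 + 0.0770*2
y = -0.0770x + 6.1540

y = -0.0770x + 6.1540


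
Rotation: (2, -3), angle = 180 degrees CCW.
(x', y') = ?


cos(180) = -1, sin(180) = 0
x' = 2*(-1) + 3*0 = -2
y' = 2*0 - 3*(-1) = 3

(-2, 3)


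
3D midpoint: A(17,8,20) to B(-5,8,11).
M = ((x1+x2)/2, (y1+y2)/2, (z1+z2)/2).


Mx = (17- 5)/2 = 6.0000
My = (8+8)/2 = 8.0000
Mz = (20+11)/2 = 15.5000

M = (6.0000, 8.0000, 15.5000)


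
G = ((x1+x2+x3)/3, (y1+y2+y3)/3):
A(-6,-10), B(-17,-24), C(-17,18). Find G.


Gx = (-6- 17- 17)/3 = -40/3 = -13.3333
Gy = (-10- 24+18)/3 = -16/3 = -5.3333

G = (-13.3333, -5.3333)


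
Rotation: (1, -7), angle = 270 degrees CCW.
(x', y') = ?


cos(270) = 0, sin(270) = -1
x' = 1*0 + 7*(-1) = -7
y' = 1*(-1) - 7*0 = -1

(-7, -1)


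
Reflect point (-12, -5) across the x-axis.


Reflection rule for x-axis: (x, -y)
(-12, -5) -> (-12, 5)

(-12, 5)


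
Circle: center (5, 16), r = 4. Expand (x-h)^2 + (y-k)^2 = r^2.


(x-5)^2 + (y-16)^2 = 4^2
D = -2h = -10, E = -2k = -32
F = h^2+k^2-r^2 = 25+256-16 = 265

x^2 + y^2 - 10x - 32y + 265 = 0


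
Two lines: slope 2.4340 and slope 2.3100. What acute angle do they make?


m1-m2 = 0.124
1+m1*m2 = 6.62254
tan(theta) = |0.124/6.62254| = 0.018724
theta = arctan(|0.124/6.62254|) = 1.0727 degrees (acute angle)

1.0727 degrees


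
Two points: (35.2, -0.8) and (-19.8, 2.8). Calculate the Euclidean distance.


dx = -19.8 - 35.2 = -55.0
dy = 2.8 + 0.8 = 3.6
d = sqrt(3025.0 + 12.96) = sqrt(3037.96) = 55.1177

55.1177


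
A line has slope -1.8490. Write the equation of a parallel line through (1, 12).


Parallel lines have equal slopes.
m2 = -1.8490
b2 = 12 + 1.8490*1 = 13.8490

y = -1.8490x + 13.8490


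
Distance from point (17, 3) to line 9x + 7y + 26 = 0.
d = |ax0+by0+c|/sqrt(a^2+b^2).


|9*17 + 7*3 + 26| = |200| = 200
sqrt(81 + 49) = sqrt(130) = 11.4018
d = 200/sqrt(130) = 17.5412

17.5412


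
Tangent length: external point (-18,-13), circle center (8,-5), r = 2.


d = sqrt((-18-8)^2 + (-13+ 5)^2) = sqrt(676+64) = 27.2029
L = sqrt(740.0000 - 4) = sqrt(736.0000) = 27.1293

27.1293


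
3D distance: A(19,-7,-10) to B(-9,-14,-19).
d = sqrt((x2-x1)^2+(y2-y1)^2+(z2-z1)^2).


dx=-28, dy=-7, dz=-9
d = sqrt(784+49+81) = sqrt(914) = 30.2324

30.2324


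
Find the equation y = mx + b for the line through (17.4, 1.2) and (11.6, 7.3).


m = (6.1)/(-5.8) = -1.0517
b = y1 - m*x1 = 1.2 - (6.1*17.4)/(-5.8) = 1.2 + 18.3000 = 19.5000

y = -1.0517x + 19.5000


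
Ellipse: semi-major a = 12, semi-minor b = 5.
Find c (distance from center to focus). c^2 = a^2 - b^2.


c^2 = 12^2 - 5^2 = 144 - 25 = 119
c = sqrt(119) = 10.9087

c = 10.9087


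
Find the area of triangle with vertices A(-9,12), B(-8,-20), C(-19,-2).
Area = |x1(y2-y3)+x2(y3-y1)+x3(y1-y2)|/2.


-9*(-20+ 2) = 162
-8*(-2-12) = 112
-19*(12+ 20) = -608
sum = -334
Area = |-334|/2 = 167.0000

167.0000 sq units


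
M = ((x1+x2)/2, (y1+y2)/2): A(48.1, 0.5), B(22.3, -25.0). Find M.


Mx = (48.1 + 22.3)/2 = 70.4/2 = 35.2000
My = (0.5 - 25.0)/2 = -24.5/2 = -12.2500

(35.2000, -12.2500)


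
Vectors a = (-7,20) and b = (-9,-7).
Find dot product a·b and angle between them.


a·b = -7*(-9) + 20*(-7) = 63 - 140 = -77
|a| = sqrt(49+400) = 21.1896
|b| = sqrt(81+49) = 11.4018
cos(theta) = -77/(sqrt(449)*sqrt(130)) = -77/sqrt(58370) = -0.318710
theta = arccos(-77/sqrt(58370)) = 108.5849 degrees

a·b = -77, theta = 108.5849 deg


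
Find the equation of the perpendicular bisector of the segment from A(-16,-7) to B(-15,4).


Midpoint = (-15.5, -1.5)
Slope of AB = dy/dx = 11/1 = 11.0000
Perp slope = -dx/dy = -1/11 = -0.0909
b = My - (perp slope)*Mx = -1.5 + (1*(-15.5))/11 = -1.5 - 1.4091 = -2.9091

y = -0.0909x - 2.9091


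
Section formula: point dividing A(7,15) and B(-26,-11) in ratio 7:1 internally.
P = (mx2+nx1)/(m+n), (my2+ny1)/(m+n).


Px = (7*(-26) + 1*7)/8 = -175/8 = -21.8750
Py = (7*(-11) + 1*15)/8 = -62/8 = -7.7500

P = (-21.8750, -7.7500)


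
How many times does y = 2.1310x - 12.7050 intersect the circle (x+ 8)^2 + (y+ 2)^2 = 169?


Substitute y = 2.1310x - 12.7050: (x+ 8)^2 + (2.1310x- 12.7050+ 2)^2 = 169
Expand to Ax^2 + Bx + C = 0, where b-k = -10.705
A = 1+m^2 = 5.541161
B = 2(m(b-k) - h) = 2(2.1310*(-10.705) + 8) = -29.62471
C = h^2 + (b-k)^2 - r^2 = 64 + 114.597025 - 169 = 9.597025
disc = B^2-4AC = 877.6234 - 212.7146 = 664.9088
disc > 0

2 intersection points


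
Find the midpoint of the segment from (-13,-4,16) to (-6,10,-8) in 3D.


Mx = (-13- 6)/2 = -9.5000
My = (-4+10)/2 = 3.0000
Mz = (16- 8)/2 = 4.0000

M = (-9.5000, 3.0000, 4.0000)


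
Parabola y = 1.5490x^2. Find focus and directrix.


a = 1.5490
1/(4a) = 0.1614
Focus = (0, 0.1614)
Directrix: y = -0.1614

Focus = (0, 0.1614), Directrix: y = -0.1614


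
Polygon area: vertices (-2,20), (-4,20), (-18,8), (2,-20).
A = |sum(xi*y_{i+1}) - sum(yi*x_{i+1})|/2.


sum(xi*y_{i+1}) = -2*20 - 4*8 - 18*(-20) + 2*20 = 328
sum(yi*x_{i+1}) = 20*(-4) + 20*(-18) + 8*2 - 20*(-2) = -384
Area = |328 + 384|/2 = 712/2 = 356.0000

356.0000 sq units


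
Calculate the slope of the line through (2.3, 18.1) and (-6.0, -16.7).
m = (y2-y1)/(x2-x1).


dy = -16.7 - 18.1 = -34.8
dx = -6.0 - 2.3 = -8.3
m = -34.8/(-8.3) = 4.1928

m = 4.1928


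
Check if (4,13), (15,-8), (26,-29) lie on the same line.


4*(-8+ 29) + 15*(-29-13) + 26*(13+ 8)
= 84 - 630 + 546 = 0

Yes, collinear (determinant = 0)
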